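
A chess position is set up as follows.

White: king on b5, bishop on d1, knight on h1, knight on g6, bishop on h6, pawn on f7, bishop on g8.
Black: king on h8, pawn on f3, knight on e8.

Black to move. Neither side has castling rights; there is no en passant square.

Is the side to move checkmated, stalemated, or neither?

Black to move; black king on h8.
In check: yes, from the white knight on g6.
King squares — g7: attacked by Bh6; h7: attacked by Bg8; g8: attacked by Pf7.
Legal moves for Black: none.
In check with no legal moves → checkmate.

checkmate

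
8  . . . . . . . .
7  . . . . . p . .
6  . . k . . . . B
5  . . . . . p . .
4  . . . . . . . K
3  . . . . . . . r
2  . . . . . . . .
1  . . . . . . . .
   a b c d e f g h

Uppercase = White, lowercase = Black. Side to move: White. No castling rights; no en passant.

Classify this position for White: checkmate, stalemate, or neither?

White to move; white king on h4.
In check: yes, from the black rook on h3.
Legal moves for White: Kg5, Kxh3.
White is in check but has 2 legal moves → neither.

neither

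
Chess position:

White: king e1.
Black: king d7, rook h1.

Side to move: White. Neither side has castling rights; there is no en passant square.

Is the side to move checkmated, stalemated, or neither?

White to move; white king on e1.
In check: yes, from the black rook on h1.
Legal moves for White: Kf2, Ke2, Kd2.
White is in check but has 3 legal moves → neither.

neither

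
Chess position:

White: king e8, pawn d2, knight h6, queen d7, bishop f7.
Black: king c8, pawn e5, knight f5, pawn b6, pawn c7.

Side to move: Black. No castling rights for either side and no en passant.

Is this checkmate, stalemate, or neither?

neither

Black to move; black king on c8.
In check: yes, from the white queen on d7.
Legal moves for Black: Kb8, Kb7.
Black is in check but has 2 legal moves → neither.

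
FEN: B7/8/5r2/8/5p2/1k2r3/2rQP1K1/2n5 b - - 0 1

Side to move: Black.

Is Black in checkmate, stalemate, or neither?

neither

Black to move; black king on b3.
In check: no.
Legal moves for Black include: Rf8, Rf7, Rh6, Rg6+, Rfe6, Rd6, Rfc6, Rb6, Ra6, Rf5, Re8, Re7, Ree6, Re5, Re4, Rh3, Rg3+, Rf3, ... (list truncated; more exist).
Black has legal moves and is not in check → neither.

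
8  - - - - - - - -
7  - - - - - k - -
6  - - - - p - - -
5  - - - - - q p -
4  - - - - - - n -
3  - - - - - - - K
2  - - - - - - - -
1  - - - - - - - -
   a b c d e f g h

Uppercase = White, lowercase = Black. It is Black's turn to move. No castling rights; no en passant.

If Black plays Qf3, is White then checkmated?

After Qf3: white king on h3; in check: yes, from the black queen on f3.
King squares — g2: attacked by Qf3; h2: attacked by Ng4; g3: attacked by Qf3; g4: attacked by Qf3; h4: attacked by Pg5.
White has no legal moves → checkmate.

yes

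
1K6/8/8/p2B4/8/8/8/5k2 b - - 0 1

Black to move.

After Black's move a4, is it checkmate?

no

After a4: white king on b8; in check: no.
White is not in check, so this cannot be checkmate.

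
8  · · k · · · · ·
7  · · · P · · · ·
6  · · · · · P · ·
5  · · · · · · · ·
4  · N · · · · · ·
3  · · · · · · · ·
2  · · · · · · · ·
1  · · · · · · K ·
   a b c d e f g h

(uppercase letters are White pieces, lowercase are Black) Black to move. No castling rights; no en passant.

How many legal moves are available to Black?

5

Black to move; king on c8.
In check: yes, from the white pawn on d7.
Legal moves: Kd8, Kb8, Kxd7, Kc7, Kb7.
Count: 5.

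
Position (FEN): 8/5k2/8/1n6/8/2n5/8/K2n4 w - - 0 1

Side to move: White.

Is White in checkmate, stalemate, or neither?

stalemate

White to move; white king on a1.
In check: no.
King squares — b1: attacked by Nc3; a2: attacked by Nc3; b2: attacked by Nd1.
Legal moves for White: none.
Not in check and no legal moves → stalemate.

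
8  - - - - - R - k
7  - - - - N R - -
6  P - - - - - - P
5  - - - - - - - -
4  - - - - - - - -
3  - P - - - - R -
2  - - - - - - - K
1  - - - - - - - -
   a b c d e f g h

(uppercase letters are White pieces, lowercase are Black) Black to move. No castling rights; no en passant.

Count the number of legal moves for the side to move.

Black to move; king on h8.
In check: yes, from the white rook on f8.
Legal moves: none.
Count: 0.

0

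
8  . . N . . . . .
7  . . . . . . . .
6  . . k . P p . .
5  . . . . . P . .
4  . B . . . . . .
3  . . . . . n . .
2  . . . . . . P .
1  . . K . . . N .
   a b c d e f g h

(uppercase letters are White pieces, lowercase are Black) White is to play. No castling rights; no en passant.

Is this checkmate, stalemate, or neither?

White to move; white king on c1.
In check: no.
Legal moves for White include: Ne7+, Na7+, Nd6, Nb6, Bf8, Be7, Bd6, Bc5, Ba5, Bc3, Ba3, Bd2, Be1, Nh3, Nxf3, Ne2, Kc2, Kb2, ... (list truncated; more exist).
White has legal moves and is not in check → neither.

neither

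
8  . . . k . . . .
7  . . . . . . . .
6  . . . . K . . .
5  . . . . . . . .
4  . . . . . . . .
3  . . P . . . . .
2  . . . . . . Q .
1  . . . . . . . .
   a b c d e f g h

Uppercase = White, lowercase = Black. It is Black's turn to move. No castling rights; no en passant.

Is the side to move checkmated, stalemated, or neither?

Black to move; black king on d8.
In check: no.
Legal moves for Black: Ke8, Kc8, Kc7.
Black has 3 legal moves and is not in check → neither.

neither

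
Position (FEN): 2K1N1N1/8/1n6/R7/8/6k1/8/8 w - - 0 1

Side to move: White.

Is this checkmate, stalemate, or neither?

White to move; white king on c8.
In check: yes, from the black knight on b6.
Legal moves for White: Kd8, Kb8, Kc7, Kb7.
White is in check but has 4 legal moves → neither.

neither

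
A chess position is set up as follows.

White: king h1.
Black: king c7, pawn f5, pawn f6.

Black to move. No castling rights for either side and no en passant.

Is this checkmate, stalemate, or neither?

neither

Black to move; black king on c7.
In check: no.
Legal moves for Black: Kd8, Kc8, Kb8, Kd7, Kb7, Kd6, Kc6, Kb6, f4.
Black has 9 legal moves and is not in check → neither.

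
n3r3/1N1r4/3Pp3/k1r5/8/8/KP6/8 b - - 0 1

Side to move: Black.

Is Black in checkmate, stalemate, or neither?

Black to move; black king on a5.
In check: yes, from the white knight on b7.
King squares — a4: available; b4: available; b5: available; a6: available; b6: available.
Legal moves for Black: Kb6, Ka6, Kb5, Kb4, Ka4, Rxb7.
Black is in check but has 6 legal moves → neither.

neither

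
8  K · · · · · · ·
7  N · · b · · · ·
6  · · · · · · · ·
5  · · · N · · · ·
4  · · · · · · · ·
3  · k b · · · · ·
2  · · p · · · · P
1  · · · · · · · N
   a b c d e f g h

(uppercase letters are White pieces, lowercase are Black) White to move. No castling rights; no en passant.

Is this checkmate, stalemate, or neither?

White to move; white king on a8.
In check: no.
Legal moves for White: Kb8, Kb7, Nc8, Nc6, Nb5, Ne7, Nc7, Nf6, Nb6, Nf4, Nb4, Ne3, Nxc3, Ng3, Nf2, h3, h4.
White has 17 legal moves and is not in check → neither.

neither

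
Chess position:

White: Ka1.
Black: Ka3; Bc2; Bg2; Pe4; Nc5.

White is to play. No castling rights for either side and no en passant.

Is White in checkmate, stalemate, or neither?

stalemate

White to move; white king on a1.
In check: no.
King squares — b1: attacked by Bc2; a2: attacked by Ka3; b2: attacked by Ka3.
Legal moves for White: none.
Not in check and no legal moves → stalemate.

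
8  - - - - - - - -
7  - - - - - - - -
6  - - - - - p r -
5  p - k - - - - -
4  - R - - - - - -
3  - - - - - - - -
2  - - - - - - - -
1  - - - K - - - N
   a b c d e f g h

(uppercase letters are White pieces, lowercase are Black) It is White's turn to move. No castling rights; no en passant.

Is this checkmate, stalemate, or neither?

neither

White to move; white king on d1.
In check: no.
Legal moves for White include: Rb8, Rb7, Rb6, Rb5+, Rh4, Rg4, Rf4, Re4, Rd4, Rc4+, Ra4, Rb3, Rb2, Rb1, Ng3, Nf2, Ke2, Kd2, ... (list truncated; more exist).
White has legal moves and is not in check → neither.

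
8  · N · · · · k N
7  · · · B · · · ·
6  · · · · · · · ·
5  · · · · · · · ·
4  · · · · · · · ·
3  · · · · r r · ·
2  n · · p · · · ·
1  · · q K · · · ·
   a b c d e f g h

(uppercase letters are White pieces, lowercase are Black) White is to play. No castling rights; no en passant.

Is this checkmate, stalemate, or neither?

checkmate

White to move; white king on d1.
In check: yes, from the black queen on c1.
King squares — c1: attacked by Na2; e1: attacked by Qc1; c2: attacked by Qc1; d2: attacked by Qc1; e2: attacked by Re3.
Legal moves for White: none.
In check with no legal moves → checkmate.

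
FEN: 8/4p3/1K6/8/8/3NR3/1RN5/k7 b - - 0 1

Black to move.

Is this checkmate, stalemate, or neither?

checkmate

Black to move; black king on a1.
In check: yes, from the white knight on c2.
King squares — b1: attacked by Rb2; a2: attacked by Rb2; b2: attacked by Nd3.
Legal moves for Black: none.
In check with no legal moves → checkmate.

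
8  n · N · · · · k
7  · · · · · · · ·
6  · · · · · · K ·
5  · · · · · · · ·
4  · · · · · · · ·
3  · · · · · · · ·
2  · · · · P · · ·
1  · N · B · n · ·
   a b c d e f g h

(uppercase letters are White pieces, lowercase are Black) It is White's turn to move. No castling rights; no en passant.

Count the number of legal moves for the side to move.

White to move; king on g6.
In check: no.
Legal moves: Ne7, Na7, Nd6, Nb6, Kf7, Kh6, Kf6, Kh5, Kg5, Kf5, Ba4, Bb3, Bc2, Nc3, Na3, Nd2, e3, e4.
Count: 18.

18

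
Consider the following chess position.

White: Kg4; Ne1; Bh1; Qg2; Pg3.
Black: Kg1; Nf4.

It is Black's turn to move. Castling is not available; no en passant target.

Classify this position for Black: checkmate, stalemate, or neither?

neither

Black to move; black king on g1.
In check: yes, from the white queen on g2.
Legal moves for Black: Nxg2.
Black is in check but has 1 legal move → neither.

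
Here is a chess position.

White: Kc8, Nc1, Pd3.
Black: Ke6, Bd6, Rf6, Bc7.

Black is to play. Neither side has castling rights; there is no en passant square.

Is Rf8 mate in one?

After Rf8: white king on c8; in check: yes, from the black rook on f8.
White has 1 legal reply: Kb7.
In check but a legal move exists → not checkmate.

no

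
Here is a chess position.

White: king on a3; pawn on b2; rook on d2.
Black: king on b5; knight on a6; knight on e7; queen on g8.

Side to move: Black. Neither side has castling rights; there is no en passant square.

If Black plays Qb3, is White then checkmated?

no

After Qb3: white king on a3; in check: yes, from the black queen on b3.
White has 1 legal reply: Kxb3.
In check but a legal move exists → not checkmate.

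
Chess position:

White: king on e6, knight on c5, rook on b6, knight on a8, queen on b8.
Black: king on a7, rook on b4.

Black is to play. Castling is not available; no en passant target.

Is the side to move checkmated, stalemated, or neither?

checkmate

Black to move; black king on a7.
In check: yes, from the white queen on b8.
King squares — a6: attacked by Nc5; b6: attacked by Na8; b7: attacked by Nc5; a8: attacked by Qb8; b8: attacked by Rb6.
Legal moves for Black: none.
In check with no legal moves → checkmate.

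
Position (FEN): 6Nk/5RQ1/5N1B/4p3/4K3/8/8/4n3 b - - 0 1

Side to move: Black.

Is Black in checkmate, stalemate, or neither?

Black to move; black king on h8.
In check: yes, from the white queen on g7.
King squares — g7: attacked by Bh6; h7: attacked by Nf6; g8: attacked by Nf6.
Legal moves for Black: none.
In check with no legal moves → checkmate.

checkmate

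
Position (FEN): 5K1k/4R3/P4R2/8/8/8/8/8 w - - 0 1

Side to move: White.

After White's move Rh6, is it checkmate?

yes

After Rh6: black king on h8; in check: yes, from the white rook on h6.
King squares — g7: attacked by Re7; h7: attacked by Rh6; g8: attacked by Kf8.
Black has no legal moves → checkmate.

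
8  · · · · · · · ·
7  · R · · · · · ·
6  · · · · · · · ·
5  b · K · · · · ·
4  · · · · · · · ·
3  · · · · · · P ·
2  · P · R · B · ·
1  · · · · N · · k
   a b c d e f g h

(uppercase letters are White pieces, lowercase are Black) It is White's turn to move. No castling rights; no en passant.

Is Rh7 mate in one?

yes

After Rh7: black king on h1; in check: yes, from the white rook on h7.
King squares — g1: attacked by Bf2; g2: attacked by Ne1; h2: attacked by Rh7.
Black has no legal moves → checkmate.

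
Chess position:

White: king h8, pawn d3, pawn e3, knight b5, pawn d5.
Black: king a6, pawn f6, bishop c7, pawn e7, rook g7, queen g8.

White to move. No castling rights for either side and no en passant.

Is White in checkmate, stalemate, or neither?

White to move; white king on h8.
In check: yes, from the black queen on g8.
King squares — g7: attacked by Qg8; h7: attacked by Rg7; g8: attacked by Rg7.
Legal moves for White: none.
In check with no legal moves → checkmate.

checkmate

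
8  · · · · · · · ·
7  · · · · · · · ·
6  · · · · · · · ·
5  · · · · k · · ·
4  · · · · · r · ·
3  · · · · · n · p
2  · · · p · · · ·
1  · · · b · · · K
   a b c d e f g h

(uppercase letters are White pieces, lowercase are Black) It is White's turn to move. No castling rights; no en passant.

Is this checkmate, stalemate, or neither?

stalemate

White to move; white king on h1.
In check: no.
King squares — g1: attacked by Nf3; g2: attacked by Ph3; h2: attacked by Nf3.
Legal moves for White: none.
Not in check and no legal moves → stalemate.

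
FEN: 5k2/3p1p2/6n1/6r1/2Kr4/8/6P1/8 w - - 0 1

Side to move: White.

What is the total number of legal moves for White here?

3

White to move; king on c4.
In check: yes, from the black rook on d4.
Legal moves: Kxd4, Kc3, Kb3.
Count: 3.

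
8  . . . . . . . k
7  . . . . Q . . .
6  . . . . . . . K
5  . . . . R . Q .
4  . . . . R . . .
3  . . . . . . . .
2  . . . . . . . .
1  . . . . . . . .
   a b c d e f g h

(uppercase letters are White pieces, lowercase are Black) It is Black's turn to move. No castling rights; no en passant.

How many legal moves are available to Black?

Black to move; king on h8.
In check: no.
Legal moves: none.
Count: 0.

0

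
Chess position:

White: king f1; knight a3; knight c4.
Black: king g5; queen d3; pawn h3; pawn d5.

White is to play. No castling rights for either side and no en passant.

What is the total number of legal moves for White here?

White to move; king on f1.
In check: yes, from the black queen on d3.
Legal moves: Kf2, Kg1, Ke1.
Count: 3.

3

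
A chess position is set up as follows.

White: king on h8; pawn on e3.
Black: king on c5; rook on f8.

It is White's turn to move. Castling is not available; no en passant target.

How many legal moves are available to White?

2

White to move; king on h8.
In check: yes, from the black rook on f8.
Legal moves: Kh7, Kg7.
Count: 2.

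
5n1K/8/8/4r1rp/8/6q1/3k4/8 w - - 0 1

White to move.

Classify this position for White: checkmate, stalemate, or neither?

White to move; white king on h8.
In check: no.
King squares — g7: attacked by Rg5; h7: attacked by Nf8; g8: attacked by Rg5.
Legal moves for White: none.
Not in check and no legal moves → stalemate.

stalemate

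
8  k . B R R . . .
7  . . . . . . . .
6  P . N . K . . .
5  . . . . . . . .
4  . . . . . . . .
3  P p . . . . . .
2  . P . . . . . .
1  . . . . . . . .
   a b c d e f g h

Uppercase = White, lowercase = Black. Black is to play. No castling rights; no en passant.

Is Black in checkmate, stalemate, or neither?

stalemate

Black to move; black king on a8.
In check: no.
King squares — a7: attacked by Nc6; b7: attacked by Pa6; b8: attacked by Nc6.
Legal moves for Black: none.
Not in check and no legal moves → stalemate.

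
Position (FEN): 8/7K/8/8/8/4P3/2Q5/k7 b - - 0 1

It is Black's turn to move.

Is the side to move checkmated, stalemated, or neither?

stalemate

Black to move; black king on a1.
In check: no.
King squares — b1: attacked by Qc2; a2: attacked by Qc2; b2: attacked by Qc2.
Legal moves for Black: none.
Not in check and no legal moves → stalemate.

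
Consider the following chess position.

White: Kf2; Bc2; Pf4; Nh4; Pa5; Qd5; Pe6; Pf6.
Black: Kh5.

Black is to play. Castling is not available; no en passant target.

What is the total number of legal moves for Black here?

Black to move; king on h5.
In check: yes, from the white queen on d5.
Legal moves: Kh6, Kxh4, Kg4.
Count: 3.

3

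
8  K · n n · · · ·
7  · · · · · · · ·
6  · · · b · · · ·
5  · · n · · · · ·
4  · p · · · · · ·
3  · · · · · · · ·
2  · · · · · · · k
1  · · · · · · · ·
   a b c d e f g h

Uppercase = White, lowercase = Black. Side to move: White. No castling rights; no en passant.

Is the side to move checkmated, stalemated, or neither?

White to move; white king on a8.
In check: no.
King squares — a7: attacked by Nc8; b7: attacked by Nc5; b8: attacked by Bd6.
Legal moves for White: none.
Not in check and no legal moves → stalemate.

stalemate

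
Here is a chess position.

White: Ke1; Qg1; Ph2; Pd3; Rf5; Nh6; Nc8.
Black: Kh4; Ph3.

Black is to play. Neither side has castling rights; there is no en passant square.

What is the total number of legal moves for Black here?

0

Black to move; king on h4.
In check: no.
Legal moves: none.
Count: 0.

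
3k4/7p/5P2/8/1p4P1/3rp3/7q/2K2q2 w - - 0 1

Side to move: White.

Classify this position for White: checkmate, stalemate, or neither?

checkmate

White to move; white king on c1.
In check: yes, from the black queen on f1.
King squares — b1: attacked by Qf1; d1: attacked by Qf1; b2: attacked by Qh2; c2: attacked by Qh2; d2: attacked by Qh2.
Legal moves for White: none.
In check with no legal moves → checkmate.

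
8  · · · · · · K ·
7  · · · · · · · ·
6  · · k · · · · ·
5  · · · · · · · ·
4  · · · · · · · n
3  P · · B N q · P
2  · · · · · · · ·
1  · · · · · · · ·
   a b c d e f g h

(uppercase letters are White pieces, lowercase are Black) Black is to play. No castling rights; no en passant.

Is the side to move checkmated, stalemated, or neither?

neither

Black to move; black king on c6.
In check: no.
Legal moves for Black include: Kd7, Kc7, Kb7, Kd6, Kb6, Kc5, Ng6, Nf5, Ng2, Qf8+, Qf7+, Qf6, Qh5, Qf5, Qd5+, Qg4+, Qf4, Qe4, ... (list truncated; more exist).
Black has legal moves and is not in check → neither.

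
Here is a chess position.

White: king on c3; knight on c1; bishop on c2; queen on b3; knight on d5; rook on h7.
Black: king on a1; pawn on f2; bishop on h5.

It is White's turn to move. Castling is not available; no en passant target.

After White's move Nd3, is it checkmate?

After Nd3: black king on a1; in check: no.
Black is not in check, so this cannot be checkmate.

no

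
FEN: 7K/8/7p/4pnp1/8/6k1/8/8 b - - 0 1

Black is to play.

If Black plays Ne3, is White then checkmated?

After Ne3: white king on h8; in check: no.
White is not in check, so this cannot be checkmate.

no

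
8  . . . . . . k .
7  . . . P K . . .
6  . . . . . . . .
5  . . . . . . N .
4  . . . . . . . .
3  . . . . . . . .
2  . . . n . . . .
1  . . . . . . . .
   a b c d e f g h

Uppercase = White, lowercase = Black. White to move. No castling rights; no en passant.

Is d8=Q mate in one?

no

After d8=Q: black king on g8; in check: yes, from the white queen on d8.
Black has 1 legal reply: Kg7.
In check but a legal move exists → not checkmate.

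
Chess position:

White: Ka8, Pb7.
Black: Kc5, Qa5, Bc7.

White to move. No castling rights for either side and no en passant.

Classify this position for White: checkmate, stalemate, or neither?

checkmate

White to move; white king on a8.
In check: yes, from the black queen on a5.
King squares — a7: attacked by Qa5; b7: own pawn; b8: attacked by Bc7.
Legal moves for White: none.
In check with no legal moves → checkmate.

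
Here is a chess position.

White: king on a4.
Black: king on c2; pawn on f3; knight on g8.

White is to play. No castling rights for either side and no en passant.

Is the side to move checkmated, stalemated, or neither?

neither

White to move; white king on a4.
In check: no.
Legal moves for White: Kb5, Ka5, Kb4, Ka3.
White has 4 legal moves and is not in check → neither.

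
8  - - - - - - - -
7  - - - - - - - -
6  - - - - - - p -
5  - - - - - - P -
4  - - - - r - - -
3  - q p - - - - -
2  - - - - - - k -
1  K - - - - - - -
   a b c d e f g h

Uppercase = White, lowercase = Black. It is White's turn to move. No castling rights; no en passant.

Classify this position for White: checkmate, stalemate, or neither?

stalemate

White to move; white king on a1.
In check: no.
King squares — b1: attacked by Qb3; a2: attacked by Qb3; b2: attacked by Qb3.
Legal moves for White: none.
Not in check and no legal moves → stalemate.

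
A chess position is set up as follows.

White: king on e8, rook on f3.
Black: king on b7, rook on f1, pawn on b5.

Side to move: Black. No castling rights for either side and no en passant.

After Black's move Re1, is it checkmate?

no

After Re1: white king on e8; in check: yes, from the black rook on e1.
White has 5 legal replies: Kf8, Kd8, Kf7, Kd7, Re3.
In check but a legal move exists → not checkmate.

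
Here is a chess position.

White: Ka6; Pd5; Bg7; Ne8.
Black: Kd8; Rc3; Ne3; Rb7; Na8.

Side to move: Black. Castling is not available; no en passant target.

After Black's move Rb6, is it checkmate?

no

After Rb6: white king on a6; in check: yes, from the black rook on b6.
White has 2 legal replies: Ka7, Ka5.
In check but a legal move exists → not checkmate.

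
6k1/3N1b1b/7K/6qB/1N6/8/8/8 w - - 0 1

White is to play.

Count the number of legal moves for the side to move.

1

White to move; king on h6.
In check: yes, from the black queen on g5.
Legal moves: Kxg5.
Count: 1.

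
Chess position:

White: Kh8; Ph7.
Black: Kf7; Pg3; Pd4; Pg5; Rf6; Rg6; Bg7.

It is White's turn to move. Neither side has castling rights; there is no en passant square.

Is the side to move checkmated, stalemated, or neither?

White to move; white king on h8.
In check: yes, from the black bishop on g7.
King squares — g7: attacked by Rg6; h7: own pawn; g8: attacked by Kf7.
Legal moves for White: none.
In check with no legal moves → checkmate.

checkmate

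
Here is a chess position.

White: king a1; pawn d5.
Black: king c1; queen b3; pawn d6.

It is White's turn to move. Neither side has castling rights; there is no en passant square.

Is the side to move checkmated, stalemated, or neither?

White to move; white king on a1.
In check: no.
King squares — b1: attacked by Kc1; a2: attacked by Qb3; b2: attacked by Kc1.
Legal moves for White: none.
Not in check and no legal moves → stalemate.

stalemate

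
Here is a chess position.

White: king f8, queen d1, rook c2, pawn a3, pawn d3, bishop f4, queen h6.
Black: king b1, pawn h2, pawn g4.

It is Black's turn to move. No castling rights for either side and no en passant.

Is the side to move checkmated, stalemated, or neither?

Black to move; black king on b1.
In check: yes, from the white queen on d1.
King squares — a1: attacked by Qd1; c1: attacked by Qd1; a2: attacked by Rc2; b2: attacked by Rc2; c2: attacked by Qd1.
Legal moves for Black: none.
In check with no legal moves → checkmate.

checkmate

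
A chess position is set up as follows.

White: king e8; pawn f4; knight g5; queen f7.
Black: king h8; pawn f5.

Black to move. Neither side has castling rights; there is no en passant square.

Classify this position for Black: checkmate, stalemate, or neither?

Black to move; black king on h8.
In check: no.
King squares — g7: attacked by Qf7; h7: attacked by Ng5; g8: attacked by Qf7.
Legal moves for Black: none.
Not in check and no legal moves → stalemate.

stalemate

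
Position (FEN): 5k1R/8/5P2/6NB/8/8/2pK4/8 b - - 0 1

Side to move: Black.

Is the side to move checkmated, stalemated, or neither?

checkmate

Black to move; black king on f8.
In check: yes, from the white rook on h8.
King squares — e7: attacked by Pf6; f7: attacked by Ng5; g7: attacked by Pf6; e8: attacked by Bh5; g8: attacked by Rh8.
Legal moves for Black: none.
In check with no legal moves → checkmate.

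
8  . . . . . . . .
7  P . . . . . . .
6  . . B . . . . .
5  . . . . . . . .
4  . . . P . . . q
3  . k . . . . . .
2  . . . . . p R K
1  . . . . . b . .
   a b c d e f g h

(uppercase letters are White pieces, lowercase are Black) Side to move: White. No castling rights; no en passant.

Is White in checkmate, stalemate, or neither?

checkmate

White to move; white king on h2.
In check: yes, from the black queen on h4.
King squares — g1: attacked by Pf2; h1: attacked by Qh4; g2: own rook; g3: attacked by Qh4; h3: attacked by Qh4.
Legal moves for White: none.
In check with no legal moves → checkmate.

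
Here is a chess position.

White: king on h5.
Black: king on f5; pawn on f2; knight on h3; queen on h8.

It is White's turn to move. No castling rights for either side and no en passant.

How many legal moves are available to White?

0

White to move; king on h5.
In check: yes, from the black queen on h8.
Legal moves: none.
Count: 0.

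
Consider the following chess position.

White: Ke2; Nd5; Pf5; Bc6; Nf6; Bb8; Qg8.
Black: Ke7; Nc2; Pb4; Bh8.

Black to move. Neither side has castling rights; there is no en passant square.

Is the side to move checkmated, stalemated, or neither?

Black to move; black king on e7.
In check: yes, from the white knight on d5.
King squares — d6: attacked by Bb8; e6: attacked by Pf5; f6: attacked by Nd5; d7: attacked by Bc6; f7: attacked by Qg8; d8: attacked by Qg8; e8: attacked by Bc6; f8: attacked by Qg8.
Legal moves for Black: none.
In check with no legal moves → checkmate.

checkmate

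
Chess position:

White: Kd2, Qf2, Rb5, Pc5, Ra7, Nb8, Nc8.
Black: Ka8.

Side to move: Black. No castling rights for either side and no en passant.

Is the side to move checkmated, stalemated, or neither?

checkmate

Black to move; black king on a8.
In check: yes, from the white rook on a7.
King squares — a7: attacked by Nc8; b7: attacked by Rb5; b8: attacked by Rb5.
Legal moves for Black: none.
In check with no legal moves → checkmate.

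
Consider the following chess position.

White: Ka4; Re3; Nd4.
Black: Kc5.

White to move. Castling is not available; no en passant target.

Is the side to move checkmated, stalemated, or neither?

White to move; white king on a4.
In check: no.
Legal moves for White include: Ne6+, Nc6, Nf5, Nb5, Nf3, Nb3+, Ne2, Nc2, Ka5, Kb3, Ka3, Re8, Re7, Re6, Re5+, Re4, Rh3, Rg3, ... (list truncated; more exist).
White has legal moves and is not in check → neither.

neither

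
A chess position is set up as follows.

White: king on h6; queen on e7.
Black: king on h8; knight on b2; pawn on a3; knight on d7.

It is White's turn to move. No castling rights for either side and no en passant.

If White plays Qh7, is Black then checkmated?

yes

After Qh7: black king on h8; in check: yes, from the white queen on h7.
King squares — g7: attacked by Kh6; h7: attacked by Kh6; g8: attacked by Qh7.
Black has no legal moves → checkmate.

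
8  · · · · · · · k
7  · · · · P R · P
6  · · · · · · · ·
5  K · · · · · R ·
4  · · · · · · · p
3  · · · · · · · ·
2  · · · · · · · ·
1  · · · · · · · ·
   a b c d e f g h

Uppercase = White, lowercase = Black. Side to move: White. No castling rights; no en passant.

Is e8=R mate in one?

After e8=R: black king on h8; in check: yes, from the white rook on e8.
King squares — g7: attacked by Rg5; h7: attacked by Rf7; g8: attacked by Rg5.
Black has no legal moves → checkmate.

yes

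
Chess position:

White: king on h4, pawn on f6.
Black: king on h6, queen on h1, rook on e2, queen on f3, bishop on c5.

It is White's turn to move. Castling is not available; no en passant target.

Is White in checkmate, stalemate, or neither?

White to move; white king on h4.
In check: yes, from the black queen on h1.
King squares — g3: attacked by Qf3; h3: attacked by Qh1; g4: attacked by Qf3; g5: attacked by Kh6; h5: attacked by Qh1.
Legal moves for White: none.
In check with no legal moves → checkmate.

checkmate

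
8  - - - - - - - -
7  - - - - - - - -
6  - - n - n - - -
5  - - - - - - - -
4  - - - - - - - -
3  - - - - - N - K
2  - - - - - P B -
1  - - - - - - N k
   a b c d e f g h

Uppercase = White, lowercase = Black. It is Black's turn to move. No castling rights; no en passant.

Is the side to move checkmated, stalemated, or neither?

Black to move; black king on h1.
In check: yes, from the white bishop on g2.
King squares — g1: attacked by Nf3; g2: attacked by Kh3; h2: attacked by Nf3.
Legal moves for Black: none.
In check with no legal moves → checkmate.

checkmate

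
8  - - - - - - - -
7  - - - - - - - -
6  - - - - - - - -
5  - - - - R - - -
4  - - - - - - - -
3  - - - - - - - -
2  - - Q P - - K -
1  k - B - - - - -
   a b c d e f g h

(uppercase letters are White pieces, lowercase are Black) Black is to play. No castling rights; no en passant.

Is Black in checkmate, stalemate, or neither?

stalemate

Black to move; black king on a1.
In check: no.
King squares — b1: attacked by Qc2; a2: attacked by Qc2; b2: attacked by Bc1.
Legal moves for Black: none.
Not in check and no legal moves → stalemate.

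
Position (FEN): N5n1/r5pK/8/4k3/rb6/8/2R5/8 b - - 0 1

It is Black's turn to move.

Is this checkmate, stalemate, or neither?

neither

Black to move; black king on e5.
In check: no.
Legal moves for Black include: Ne7, Nh6, Nf6+, Rxa8, Rf7, Re7, Rd7, Rc7, Rb7, R7a6, R7a5, Kf6, Ke6, Kd6, Kf5, Kd5, Kf4, Ke4, ... (list truncated; more exist).
Black has legal moves and is not in check → neither.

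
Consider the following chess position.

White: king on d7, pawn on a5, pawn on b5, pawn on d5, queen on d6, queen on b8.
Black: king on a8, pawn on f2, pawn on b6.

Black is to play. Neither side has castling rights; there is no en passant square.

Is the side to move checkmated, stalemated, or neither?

checkmate

Black to move; black king on a8.
In check: yes, from the white queen on b8.
King squares — a7: attacked by Qb8; b7: attacked by Qb8; b8: attacked by Qd6.
Legal moves for Black: none.
In check with no legal moves → checkmate.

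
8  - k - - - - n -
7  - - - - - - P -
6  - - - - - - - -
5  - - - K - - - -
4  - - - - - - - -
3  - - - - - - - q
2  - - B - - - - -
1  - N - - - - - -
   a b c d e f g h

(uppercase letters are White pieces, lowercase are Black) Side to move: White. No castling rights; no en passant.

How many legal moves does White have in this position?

White to move; king on d5.
In check: no.
Legal moves: Kd6, Kc6, Ke5, Kc5, Ke4, Kd4, Kc4, Bh7, Bg6, Bf5, Be4, Ba4, Bd3, Bb3, Bd1, Nc3, Na3, Nd2.
Count: 18.

18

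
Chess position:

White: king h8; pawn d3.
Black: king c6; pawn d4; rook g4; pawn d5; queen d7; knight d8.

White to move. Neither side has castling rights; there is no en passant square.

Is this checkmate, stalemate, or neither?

White to move; white king on h8.
In check: no.
King squares — g7: attacked by Rg4; h7: attacked by Qd7; g8: attacked by Rg4.
Legal moves for White: none.
Not in check and no legal moves → stalemate.

stalemate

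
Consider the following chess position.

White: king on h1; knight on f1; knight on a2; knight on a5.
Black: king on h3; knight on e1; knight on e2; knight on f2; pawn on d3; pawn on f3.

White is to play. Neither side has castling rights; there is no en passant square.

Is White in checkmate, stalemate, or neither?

checkmate

White to move; white king on h1.
In check: yes, from the black knight on f2.
King squares — g1: attacked by Ne2; g2: attacked by Ne1; h2: attacked by Kh3.
Legal moves for White: none.
In check with no legal moves → checkmate.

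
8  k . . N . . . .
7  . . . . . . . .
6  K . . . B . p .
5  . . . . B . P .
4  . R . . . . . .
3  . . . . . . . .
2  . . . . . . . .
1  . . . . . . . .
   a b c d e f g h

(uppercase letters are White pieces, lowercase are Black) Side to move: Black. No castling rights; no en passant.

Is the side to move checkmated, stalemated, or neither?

Black to move; black king on a8.
In check: no.
King squares — a7: attacked by Ka6; b7: attacked by Rb4; b8: attacked by Rb4.
Legal moves for Black: none.
Not in check and no legal moves → stalemate.

stalemate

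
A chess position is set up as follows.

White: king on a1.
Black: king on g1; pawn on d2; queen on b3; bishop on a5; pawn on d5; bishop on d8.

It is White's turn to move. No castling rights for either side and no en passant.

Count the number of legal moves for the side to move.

0

White to move; king on a1.
In check: no.
Legal moves: none.
Count: 0.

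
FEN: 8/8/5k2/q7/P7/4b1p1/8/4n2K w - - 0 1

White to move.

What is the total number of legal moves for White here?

0

White to move; king on h1.
In check: no.
Legal moves: none.
Count: 0.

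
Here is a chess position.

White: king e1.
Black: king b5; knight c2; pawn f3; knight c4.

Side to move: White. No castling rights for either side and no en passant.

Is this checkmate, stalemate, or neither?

White to move; white king on e1.
In check: yes, from the black knight on c2.
King squares — d1: available; f1: available; d2: attacked by Nc4; e2: attacked by Pf3; f2: available.
Legal moves for White: Kf2, Kf1, Kd1.
White is in check but has 3 legal moves → neither.

neither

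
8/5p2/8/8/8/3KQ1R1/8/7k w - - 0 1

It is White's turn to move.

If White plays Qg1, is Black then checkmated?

After Qg1: black king on h1; in check: yes, from the white queen on g1.
King squares — g1: attacked by Rg3; g2: attacked by Qg1; h2: attacked by Qg1.
Black has no legal moves → checkmate.

yes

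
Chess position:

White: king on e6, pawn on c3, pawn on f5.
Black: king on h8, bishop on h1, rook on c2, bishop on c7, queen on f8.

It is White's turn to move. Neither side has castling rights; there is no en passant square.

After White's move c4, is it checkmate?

After c4: black king on h8; in check: no.
Black is not in check, so this cannot be checkmate.

no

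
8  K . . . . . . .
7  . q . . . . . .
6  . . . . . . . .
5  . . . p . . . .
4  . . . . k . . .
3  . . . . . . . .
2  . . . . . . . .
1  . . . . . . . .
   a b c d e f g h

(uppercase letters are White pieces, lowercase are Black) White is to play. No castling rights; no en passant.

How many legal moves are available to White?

White to move; king on a8.
In check: yes, from the black queen on b7.
Legal moves: Kxb7.
Count: 1.

1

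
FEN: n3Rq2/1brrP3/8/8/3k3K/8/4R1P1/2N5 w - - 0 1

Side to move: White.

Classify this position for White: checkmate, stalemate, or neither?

White to move; white king on h4.
In check: no.
Legal moves for White include: Rxf8, Rd8, Rc8, Rb8, Rxa8, Kh5, Kg5, Kg4, Kh3, Kg3, Re6, Re5, Re4+, Re3, Rf2, Rd2+, Rc2, Rb2, ... (list truncated; more exist).
White has legal moves and is not in check → neither.

neither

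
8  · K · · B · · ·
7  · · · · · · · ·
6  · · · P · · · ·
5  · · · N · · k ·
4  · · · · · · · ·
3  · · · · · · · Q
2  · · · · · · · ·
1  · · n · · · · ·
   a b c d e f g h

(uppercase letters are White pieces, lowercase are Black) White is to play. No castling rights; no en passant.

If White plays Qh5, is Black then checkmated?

yes

After Qh5: black king on g5; in check: yes, from the white queen on h5.
King squares — f4: attacked by Nd5; g4: attacked by Qh5; h4: attacked by Qh5; f5: attacked by Qh5; h5: attacked by Be8; f6: attacked by Nd5; g6: attacked by Qh5; h6: attacked by Qh5.
Black has no legal moves → checkmate.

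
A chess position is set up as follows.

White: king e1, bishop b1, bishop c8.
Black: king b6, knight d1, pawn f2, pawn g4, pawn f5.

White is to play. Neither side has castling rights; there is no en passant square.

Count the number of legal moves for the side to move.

4

White to move; king on e1.
In check: yes, from the black pawn on f2.
Legal moves: Ke2, Kd2, Kf1, Kxd1.
Count: 4.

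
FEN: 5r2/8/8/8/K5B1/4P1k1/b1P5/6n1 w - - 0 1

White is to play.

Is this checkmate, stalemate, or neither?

neither

White to move; white king on a4.
In check: no.
Legal moves for White: Bc8, Bd7, Be6, Bh5, Bf5, Bh3, Bf3, Be2, Bd1, Kb5, Ka5, Kb4, Ka3, e4, c3, c4.
White has 16 legal moves and is not in check → neither.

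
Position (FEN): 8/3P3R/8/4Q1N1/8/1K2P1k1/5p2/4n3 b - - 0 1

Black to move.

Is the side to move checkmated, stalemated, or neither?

neither

Black to move; black king on g3.
In check: yes, from the white queen on e5.
Legal moves for Black: Kg4, Kg2.
Black is in check but has 2 legal moves → neither.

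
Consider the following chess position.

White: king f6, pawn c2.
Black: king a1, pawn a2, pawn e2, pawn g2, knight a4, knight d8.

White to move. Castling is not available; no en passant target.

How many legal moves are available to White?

8

White to move; king on f6.
In check: no.
Legal moves: Kg7, Ke7, Kg6, Kg5, Kf5, Ke5, c3, c4.
Count: 8.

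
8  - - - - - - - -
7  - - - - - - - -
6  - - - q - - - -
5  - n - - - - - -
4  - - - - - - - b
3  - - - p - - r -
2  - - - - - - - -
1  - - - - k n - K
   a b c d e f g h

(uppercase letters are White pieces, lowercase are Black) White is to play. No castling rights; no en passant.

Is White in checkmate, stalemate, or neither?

stalemate

White to move; white king on h1.
In check: no.
King squares — g1: attacked by Rg3; g2: attacked by Rg3; h2: attacked by Nf1.
Legal moves for White: none.
Not in check and no legal moves → stalemate.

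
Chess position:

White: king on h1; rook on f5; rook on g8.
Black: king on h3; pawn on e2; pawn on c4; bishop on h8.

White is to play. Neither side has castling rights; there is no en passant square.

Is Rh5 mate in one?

After Rh5: black king on h3; in check: yes, from the white rook on h5.
King squares — g2: attacked by Kh1; h2: attacked by Kh1; g3: attacked by Rg8; g4: attacked by Rg8; h4: attacked by Rh5.
Black has no legal moves → checkmate.

yes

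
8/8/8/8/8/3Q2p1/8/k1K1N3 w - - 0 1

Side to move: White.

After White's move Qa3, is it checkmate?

After Qa3: black king on a1; in check: yes, from the white queen on a3.
King squares — b1: attacked by Kc1; a2: attacked by Qa3; b2: attacked by Kc1.
Black has no legal moves → checkmate.

yes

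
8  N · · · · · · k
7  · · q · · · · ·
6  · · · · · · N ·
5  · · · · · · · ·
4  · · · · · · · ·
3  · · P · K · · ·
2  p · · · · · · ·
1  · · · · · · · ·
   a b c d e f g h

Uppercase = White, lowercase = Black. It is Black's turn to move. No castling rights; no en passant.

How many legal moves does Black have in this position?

3

Black to move; king on h8.
In check: yes, from the white knight on g6.
Legal moves: Kg8, Kh7, Kg7.
Count: 3.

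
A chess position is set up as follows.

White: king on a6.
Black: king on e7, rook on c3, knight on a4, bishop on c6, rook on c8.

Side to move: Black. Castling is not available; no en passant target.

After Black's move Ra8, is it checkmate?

After Ra8: white king on a6; in check: yes, from the black rook on a8.
King squares — a5: attacked by Ra8; b5: attacked by Bc6; b6: attacked by Na4; a7: attacked by Ra8; b7: attacked by Bc6.
White has no legal moves → checkmate.

yes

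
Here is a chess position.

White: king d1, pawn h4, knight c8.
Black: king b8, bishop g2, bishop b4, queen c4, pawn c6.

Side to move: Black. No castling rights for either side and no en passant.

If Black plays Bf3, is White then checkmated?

After Bf3: white king on d1; in check: yes, from the black bishop on f3.
King squares — c1: attacked by Qc4; e1: attacked by Bb4; c2: attacked by Qc4; d2: attacked by Bb4; e2: attacked by Bf3.
White has no legal moves → checkmate.

yes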